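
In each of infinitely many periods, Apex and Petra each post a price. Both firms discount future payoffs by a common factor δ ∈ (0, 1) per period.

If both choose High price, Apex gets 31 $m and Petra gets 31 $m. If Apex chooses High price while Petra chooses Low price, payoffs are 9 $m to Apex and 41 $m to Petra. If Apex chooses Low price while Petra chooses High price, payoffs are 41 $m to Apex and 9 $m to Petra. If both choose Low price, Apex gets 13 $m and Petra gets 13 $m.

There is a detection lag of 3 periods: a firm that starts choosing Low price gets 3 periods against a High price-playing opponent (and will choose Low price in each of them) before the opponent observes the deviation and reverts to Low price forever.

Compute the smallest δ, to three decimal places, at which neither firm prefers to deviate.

The best deviation is to choose Low price for all 3 undetected periods, earning 41 each, then 13 forever once detected.
Deviation value: 41(1−δ^3)/(1−δ) + 13δ^3/(1−δ); cooperation value: 31/(1−δ).
IC: 31 ≥ 41(1−δ^3) + 13δ^3 = 41 − 28δ^3.
So δ^3 ≥ 10/28 = 5/14, giving δ ≥ (5/14)^(1/3) ≈ 0.709.

0.709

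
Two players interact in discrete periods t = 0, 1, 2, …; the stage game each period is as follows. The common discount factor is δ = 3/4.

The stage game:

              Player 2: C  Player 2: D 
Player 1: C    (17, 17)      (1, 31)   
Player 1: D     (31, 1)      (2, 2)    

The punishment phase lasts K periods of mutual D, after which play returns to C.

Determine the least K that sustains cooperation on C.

Need Σ_{k=1}^{K} δ^k ≥ (31−17)/(17−2) = 0.9333 at δ = 3/4.
At K = 1 the sum is 0.7500 < 0.9333; at K = 2 it is 1.3125 ≥ 0.9333.
So the minimum punishment length is K = 2.

2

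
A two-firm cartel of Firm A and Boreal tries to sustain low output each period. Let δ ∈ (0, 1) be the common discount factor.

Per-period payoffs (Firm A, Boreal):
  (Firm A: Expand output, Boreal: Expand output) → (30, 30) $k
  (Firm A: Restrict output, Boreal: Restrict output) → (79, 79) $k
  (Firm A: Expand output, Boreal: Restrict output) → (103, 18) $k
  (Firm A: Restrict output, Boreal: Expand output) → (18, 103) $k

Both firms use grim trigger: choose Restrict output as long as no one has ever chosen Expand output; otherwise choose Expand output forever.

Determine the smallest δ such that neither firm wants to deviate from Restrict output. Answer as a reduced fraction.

24/73

Under grim trigger the critical discount factor is (T−C)/(T−P) with T = 103, C = 79, P = 30.
δ* = (103−79)/(103−30) = 24/73.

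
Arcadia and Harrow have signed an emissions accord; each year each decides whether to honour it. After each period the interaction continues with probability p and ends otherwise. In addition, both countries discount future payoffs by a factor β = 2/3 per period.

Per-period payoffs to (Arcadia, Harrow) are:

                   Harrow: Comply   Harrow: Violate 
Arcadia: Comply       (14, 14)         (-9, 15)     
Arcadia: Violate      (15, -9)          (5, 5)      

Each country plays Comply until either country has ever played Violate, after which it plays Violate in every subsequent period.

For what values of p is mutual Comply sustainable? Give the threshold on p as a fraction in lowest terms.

Expected continuation weight on next period's payoff is β·p = 2/3·p, which plays the role of the discount factor.
Cooperation requires 2/3·p ≥ (15−14)/(15−5) = 1/10, hence p ≥ 3/20.

3/20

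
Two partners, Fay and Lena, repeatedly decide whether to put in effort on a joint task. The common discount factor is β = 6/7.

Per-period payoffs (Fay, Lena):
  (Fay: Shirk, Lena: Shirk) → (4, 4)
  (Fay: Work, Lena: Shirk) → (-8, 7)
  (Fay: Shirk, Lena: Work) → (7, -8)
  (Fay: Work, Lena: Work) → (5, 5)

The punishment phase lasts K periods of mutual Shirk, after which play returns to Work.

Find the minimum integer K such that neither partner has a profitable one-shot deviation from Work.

3

Need Σ_{k=1}^{K} β^k ≥ (7−5)/(5−4) = 2.0000 at β = 6/7.
At K = 2 the sum is 1.5918 < 2.0000; at K = 3 it is 2.2216 ≥ 2.0000.
So the minimum punishment length is K = 3.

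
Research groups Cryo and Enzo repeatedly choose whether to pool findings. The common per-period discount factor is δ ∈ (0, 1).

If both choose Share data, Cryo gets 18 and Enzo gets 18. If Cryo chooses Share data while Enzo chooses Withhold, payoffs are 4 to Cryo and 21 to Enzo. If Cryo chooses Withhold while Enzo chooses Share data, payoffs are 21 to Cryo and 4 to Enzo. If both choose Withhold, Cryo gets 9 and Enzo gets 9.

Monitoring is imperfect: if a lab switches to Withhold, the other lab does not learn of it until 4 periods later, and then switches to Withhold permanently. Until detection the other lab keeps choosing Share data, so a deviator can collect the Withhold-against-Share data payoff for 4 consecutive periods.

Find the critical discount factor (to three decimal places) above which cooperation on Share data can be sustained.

The best deviation is to choose Withhold for all 4 undetected periods, earning 21 each, then 9 forever once detected.
Deviation value: 21(1−δ^4)/(1−δ) + 9δ^4/(1−δ); cooperation value: 18/(1−δ).
IC: 18 ≥ 21(1−δ^4) + 9δ^4 = 21 − 12δ^4.
So δ^4 ≥ 3/12 = 1/4, giving δ ≥ (1/4)^(1/4) ≈ 0.707.

0.707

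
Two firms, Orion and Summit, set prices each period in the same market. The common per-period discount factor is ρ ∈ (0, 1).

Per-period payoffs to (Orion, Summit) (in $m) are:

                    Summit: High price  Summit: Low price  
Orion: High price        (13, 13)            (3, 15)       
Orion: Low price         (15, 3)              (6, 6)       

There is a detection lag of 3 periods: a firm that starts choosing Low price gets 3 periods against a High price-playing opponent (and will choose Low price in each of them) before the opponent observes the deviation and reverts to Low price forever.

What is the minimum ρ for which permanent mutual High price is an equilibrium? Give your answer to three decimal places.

0.606

A deviator earns 15 for 3 periods, then 6 forever; cooperating earns 13 forever. Multiplying the IC by (1−ρ):
13 ≥ 15(1−ρ^3) + 6ρ^3, so 9·ρ^3 ≥ 2 and ρ^3 ≥ 2/9.
ρ ≥ (2/9)^(1/3) ≈ 0.606.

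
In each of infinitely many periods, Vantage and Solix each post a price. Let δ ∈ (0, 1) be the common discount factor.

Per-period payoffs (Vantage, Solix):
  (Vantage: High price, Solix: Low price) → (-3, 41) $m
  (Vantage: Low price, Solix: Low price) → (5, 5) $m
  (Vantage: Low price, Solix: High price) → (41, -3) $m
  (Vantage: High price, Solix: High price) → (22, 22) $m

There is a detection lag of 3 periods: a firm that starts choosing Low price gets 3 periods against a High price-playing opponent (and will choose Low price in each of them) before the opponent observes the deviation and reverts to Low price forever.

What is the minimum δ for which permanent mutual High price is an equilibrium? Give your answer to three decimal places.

Deviating for the 3 undetected periods gains 41−22 = 19 per period over cooperation, then loses 22−5 = 17 per period forever once punishment starts.
Gain: 19(1 + δ + … + δ^2); loss: 17·δ^3/(1−δ).
No profitable deviation ⇔ 19(1−δ^3) ≤ 17·δ^3, i.e. δ^3 ≥ 19/(19+17) = 19/36.
Hence δ ≥ (19/36)^(1/3) ≈ 0.808.

0.808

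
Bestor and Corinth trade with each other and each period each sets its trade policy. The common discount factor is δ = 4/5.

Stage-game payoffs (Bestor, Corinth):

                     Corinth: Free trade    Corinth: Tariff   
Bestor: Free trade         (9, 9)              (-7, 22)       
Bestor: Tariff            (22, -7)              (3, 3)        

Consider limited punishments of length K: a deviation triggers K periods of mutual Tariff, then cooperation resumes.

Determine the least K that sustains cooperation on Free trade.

IC: δ(1−δ^K)/(1−δ) ≥ (22−9)/(9−3) = 13/6.
With δ = 4/5: need 1 − δ^K ≥ 13/6·(1−4/5)/(4/5), i.e. δ^K ≤ 0.4583.
Since (4/5)^3 = 0.5120 and (4/5)^4 = 0.4096, the smallest such K is 4.

4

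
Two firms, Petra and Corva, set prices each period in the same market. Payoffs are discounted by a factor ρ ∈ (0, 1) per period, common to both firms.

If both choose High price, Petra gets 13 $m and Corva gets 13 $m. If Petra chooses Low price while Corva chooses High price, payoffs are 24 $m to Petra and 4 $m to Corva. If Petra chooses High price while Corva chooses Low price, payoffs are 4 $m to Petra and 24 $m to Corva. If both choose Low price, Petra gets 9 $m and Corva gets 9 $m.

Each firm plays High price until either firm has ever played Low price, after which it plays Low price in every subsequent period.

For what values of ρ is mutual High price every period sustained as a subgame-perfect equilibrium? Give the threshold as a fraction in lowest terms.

One-period gain from deviating is 24 − 13 = 11. The loss is 13 − 9 = 4 in every subsequent period, with present value 4·ρ/(1−ρ).
Deviation is unprofitable when 4·ρ/(1−ρ) ≥ 11, i.e. ρ/(1−ρ) ≥ 11/4.
Equivalently ρ ≥ 11/(11+4) = 11/15.

11/15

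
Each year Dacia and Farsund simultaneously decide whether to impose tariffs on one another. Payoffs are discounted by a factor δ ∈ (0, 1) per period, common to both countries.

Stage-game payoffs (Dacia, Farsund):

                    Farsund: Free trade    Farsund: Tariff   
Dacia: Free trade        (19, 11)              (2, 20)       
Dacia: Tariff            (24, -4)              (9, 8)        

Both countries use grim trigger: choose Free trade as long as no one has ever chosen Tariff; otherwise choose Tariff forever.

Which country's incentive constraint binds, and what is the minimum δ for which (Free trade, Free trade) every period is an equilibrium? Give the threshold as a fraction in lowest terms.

Farsund; δ ≥ 3/4

Dacia: cooperation gives 19 each period; deviation gives 24 once then 9 forever.
  19/(1−δ) ≥ 24 + 9δ/(1−δ) ⇒ δ ≥ 5/15 = 1/3.
Farsund: cooperation gives 11 each period; deviation gives 20 once then 8 forever.
  δ ≥ 9/12 = 3/4.
Both must hold, so the binding constraint is Farsund's: δ ≥ 3/4.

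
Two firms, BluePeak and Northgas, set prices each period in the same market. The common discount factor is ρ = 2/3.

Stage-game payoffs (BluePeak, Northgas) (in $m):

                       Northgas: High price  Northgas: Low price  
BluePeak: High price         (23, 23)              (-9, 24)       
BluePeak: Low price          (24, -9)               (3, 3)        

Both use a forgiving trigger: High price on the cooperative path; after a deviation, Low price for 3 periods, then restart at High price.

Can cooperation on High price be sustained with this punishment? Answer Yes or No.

Yes

IC: ρ+…+ρ^3 ≥ (24−23)/(23−3) = 1/20.
At ρ = 2/3: partial sum = 1.4074 ≥ 0.0500. Cooperation sustainable.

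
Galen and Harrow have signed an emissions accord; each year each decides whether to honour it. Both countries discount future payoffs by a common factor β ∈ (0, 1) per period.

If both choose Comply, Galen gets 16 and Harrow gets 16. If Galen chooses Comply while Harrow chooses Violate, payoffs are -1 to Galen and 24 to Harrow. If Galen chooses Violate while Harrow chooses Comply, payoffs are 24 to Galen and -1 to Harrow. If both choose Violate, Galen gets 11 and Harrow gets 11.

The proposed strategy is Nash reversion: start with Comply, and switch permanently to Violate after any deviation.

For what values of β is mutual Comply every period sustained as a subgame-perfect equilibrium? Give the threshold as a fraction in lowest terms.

Under grim trigger the critical discount factor is (T−C)/(T−P) with T = 24, C = 16, P = 11.
β* = (24−16)/(24−11) = 8/13.

8/13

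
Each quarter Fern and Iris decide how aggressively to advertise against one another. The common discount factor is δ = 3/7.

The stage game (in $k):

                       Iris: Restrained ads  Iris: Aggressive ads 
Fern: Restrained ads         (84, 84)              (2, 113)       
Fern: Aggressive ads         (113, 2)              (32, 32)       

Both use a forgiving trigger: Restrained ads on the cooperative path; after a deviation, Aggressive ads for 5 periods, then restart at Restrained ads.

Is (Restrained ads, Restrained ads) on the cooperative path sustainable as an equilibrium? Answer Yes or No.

Comparing payoff streams over the 6 periods until play realigns: cooperate → 84(1+δ+…+δ^5); deviate → 113 + 32(δ+…+δ^5).
Cooperation is sustained iff (84−32)(δ+…+δ^5) ≥ 113−84.
δ+…+δ^5 = 3/7·(1−(3/7)^5)/(1−3/7) = 0.7392, and (113−84)/(84−32) = 0.5577.
0.7392 ≥ 0.5577, so cooperation is sustainable.

Yes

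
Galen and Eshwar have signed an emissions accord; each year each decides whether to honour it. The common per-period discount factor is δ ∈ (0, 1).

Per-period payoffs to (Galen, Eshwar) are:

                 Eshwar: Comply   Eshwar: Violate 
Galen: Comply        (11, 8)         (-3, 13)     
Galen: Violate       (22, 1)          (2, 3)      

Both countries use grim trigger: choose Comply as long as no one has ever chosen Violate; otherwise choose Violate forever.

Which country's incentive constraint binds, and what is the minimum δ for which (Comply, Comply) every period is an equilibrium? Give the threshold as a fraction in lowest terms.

Galen; δ ≥ 11/20

For Galen: deviation gain 22−11 = 11, per-period punishment loss 11−2 = 9. IC gives δ ≥ 11/20.
For Eshwar: gain 5, loss 5 per period, so δ ≥ 5/10 = 1/2.
The tighter constraint is Galen's, so cooperation needs δ ≥ 11/20.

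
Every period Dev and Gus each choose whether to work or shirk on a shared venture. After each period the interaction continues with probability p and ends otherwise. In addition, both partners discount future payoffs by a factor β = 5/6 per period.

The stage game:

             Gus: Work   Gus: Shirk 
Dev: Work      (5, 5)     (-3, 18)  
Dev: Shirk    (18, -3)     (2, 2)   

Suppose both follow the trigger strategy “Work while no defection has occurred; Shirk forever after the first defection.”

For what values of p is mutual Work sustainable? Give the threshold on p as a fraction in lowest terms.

Expected continuation weight on next period's payoff is β·p = 5/6·p, which plays the role of the discount factor.
Cooperation requires 5/6·p ≥ (18−5)/(18−2) = 13/16, hence p ≥ 39/40.

39/40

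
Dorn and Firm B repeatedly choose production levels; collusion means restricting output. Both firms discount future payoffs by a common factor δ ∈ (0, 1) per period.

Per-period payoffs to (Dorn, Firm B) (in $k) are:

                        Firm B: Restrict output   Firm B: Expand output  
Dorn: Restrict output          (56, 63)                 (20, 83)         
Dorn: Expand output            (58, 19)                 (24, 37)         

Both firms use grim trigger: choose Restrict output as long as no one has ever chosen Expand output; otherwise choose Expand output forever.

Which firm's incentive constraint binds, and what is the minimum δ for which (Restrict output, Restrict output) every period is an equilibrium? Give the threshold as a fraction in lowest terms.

Dorn's threshold: (58−56)/(58−24) = 1/17.
Firm B's threshold: (83−63)/(83−37) = 10/23.
1/17 < 10/23, so Firm B binds and δ* = 10/23.

Firm B; δ ≥ 10/23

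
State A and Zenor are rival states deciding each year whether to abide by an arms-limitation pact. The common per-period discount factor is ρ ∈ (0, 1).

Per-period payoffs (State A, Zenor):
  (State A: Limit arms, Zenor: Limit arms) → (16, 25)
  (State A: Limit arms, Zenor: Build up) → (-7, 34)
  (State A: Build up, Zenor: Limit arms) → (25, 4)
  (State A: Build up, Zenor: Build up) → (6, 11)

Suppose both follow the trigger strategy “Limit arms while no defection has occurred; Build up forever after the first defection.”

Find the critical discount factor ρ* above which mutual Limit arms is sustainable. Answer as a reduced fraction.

9/19

For State A: deviation gain 25−16 = 9, per-period punishment loss 16−6 = 10. IC gives ρ ≥ 9/19.
For Zenor: gain 9, loss 14 per period, so ρ ≥ 9/23.
The tighter constraint is State A's, so cooperation needs ρ ≥ 9/19.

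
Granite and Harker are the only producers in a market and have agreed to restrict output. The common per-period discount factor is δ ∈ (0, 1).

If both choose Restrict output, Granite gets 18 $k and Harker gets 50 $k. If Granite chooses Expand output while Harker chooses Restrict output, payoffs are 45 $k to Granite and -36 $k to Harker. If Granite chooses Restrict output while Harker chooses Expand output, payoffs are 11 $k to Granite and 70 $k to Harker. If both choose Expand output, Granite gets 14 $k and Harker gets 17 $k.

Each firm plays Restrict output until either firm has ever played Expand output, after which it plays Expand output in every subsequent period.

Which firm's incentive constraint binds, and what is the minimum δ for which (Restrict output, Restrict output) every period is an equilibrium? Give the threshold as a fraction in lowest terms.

For Granite: deviation gain 45−18 = 27, per-period punishment loss 18−14 = 4. IC gives δ ≥ 27/31.
For Harker: gain 20, loss 33 per period, so δ ≥ 20/53.
The tighter constraint is Granite's, so cooperation needs δ ≥ 27/31.

Granite; δ ≥ 27/31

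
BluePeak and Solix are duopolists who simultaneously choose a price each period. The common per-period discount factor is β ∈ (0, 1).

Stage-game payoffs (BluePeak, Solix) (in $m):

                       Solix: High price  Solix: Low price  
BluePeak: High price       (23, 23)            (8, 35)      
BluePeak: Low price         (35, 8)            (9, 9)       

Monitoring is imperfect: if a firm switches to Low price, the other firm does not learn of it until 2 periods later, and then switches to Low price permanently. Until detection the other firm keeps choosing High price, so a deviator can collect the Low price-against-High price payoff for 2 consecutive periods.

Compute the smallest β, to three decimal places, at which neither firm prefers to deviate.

0.679

A deviator earns 35 for 2 periods, then 9 forever; cooperating earns 23 forever. Multiplying the IC by (1−β):
23 ≥ 35(1−β^2) + 9β^2, so 26·β^2 ≥ 12 and β^2 ≥ 6/13.
β ≥ (6/13)^(1/2) ≈ 0.679.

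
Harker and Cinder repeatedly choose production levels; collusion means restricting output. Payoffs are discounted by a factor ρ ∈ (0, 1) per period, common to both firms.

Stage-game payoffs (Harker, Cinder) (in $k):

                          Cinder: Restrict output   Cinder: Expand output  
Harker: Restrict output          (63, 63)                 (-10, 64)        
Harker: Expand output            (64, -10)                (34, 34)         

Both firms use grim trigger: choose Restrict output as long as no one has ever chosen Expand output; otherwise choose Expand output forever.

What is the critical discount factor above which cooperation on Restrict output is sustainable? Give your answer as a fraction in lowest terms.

1/30

Cooperation forever yields 63 each period: 63/(1−ρ).
Deviating yields 64 once, then 34 forever: 64 + 34ρ/(1−ρ).
No profitable deviation requires 63/(1−ρ) ≥ 64 + 34ρ/(1−ρ).
Multiplying by (1−ρ): 63 ≥ 64(1−ρ) + 34ρ = 64 − 30ρ.
So 30ρ ≥ 1, i.e. ρ ≥ 1/30.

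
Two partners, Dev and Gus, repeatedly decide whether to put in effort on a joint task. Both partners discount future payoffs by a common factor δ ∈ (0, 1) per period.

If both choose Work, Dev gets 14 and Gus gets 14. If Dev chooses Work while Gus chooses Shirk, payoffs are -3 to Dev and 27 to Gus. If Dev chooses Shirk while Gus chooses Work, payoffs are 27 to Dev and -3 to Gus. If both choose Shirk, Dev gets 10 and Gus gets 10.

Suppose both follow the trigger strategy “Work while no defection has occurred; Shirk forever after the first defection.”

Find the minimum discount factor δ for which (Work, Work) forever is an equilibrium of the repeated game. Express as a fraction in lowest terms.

One-period gain from deviating is 27 − 14 = 13. The loss is 14 − 10 = 4 in every subsequent period, with present value 4·δ/(1−δ).
Deviation is unprofitable when 4·δ/(1−δ) ≥ 13, i.e. δ/(1−δ) ≥ 13/4.
Equivalently δ ≥ 13/(13+4) = 13/17.

13/17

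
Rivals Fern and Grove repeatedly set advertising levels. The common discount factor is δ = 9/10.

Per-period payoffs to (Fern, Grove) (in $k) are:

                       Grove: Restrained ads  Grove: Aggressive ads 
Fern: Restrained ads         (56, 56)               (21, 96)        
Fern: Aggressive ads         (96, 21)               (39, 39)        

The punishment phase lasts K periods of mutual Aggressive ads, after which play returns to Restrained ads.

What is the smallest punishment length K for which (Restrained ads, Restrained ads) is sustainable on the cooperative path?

3

Need Σ_{k=1}^{K} δ^k ≥ (96−56)/(56−39) = 2.3529 at δ = 9/10.
At K = 2 the sum is 1.7100 < 2.3529; at K = 3 it is 2.4390 ≥ 2.3529.
So the minimum punishment length is K = 3.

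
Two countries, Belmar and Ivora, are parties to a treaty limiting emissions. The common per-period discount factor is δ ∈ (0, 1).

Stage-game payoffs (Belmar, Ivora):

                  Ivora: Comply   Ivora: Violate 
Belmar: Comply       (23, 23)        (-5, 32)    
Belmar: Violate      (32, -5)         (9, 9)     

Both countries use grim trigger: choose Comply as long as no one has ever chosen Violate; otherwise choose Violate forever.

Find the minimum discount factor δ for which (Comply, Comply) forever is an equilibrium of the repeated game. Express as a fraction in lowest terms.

9/23

Under grim trigger the critical discount factor is (T−C)/(T−P) with T = 32, C = 23, P = 9.
δ* = (32−23)/(32−9) = 9/23.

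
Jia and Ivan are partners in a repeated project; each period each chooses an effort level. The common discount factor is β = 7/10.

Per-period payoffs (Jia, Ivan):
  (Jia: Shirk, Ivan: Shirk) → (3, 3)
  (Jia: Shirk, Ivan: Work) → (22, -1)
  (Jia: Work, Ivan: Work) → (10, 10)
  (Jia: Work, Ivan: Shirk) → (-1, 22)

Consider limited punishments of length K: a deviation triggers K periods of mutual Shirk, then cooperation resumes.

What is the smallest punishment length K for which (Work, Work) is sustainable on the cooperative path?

IC: β(1−β^K)/(1−β) ≥ (22−10)/(10−3) = 12/7.
With β = 7/10: need 1 − β^K ≥ 12/7·(1−7/10)/(7/10), i.e. β^K ≤ 0.2653.
Since (7/10)^3 = 0.3430 and (7/10)^4 = 0.2401, the smallest such K is 4.

4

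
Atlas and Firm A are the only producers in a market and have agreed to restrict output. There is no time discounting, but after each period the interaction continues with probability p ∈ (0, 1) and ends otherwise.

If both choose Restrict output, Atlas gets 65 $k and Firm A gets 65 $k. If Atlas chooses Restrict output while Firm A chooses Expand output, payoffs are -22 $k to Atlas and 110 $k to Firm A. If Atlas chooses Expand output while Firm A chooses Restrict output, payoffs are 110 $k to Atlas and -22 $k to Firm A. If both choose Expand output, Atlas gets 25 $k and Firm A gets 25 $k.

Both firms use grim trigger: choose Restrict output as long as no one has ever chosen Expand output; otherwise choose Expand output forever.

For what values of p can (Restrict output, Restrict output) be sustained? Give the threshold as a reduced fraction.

9/17

With no time discounting, the continuation probability p plays the role of the discount factor.
Grim-trigger IC: 65/(1−p) ≥ 110 + 25p/(1−p) ⇒ p ≥ (110−65)/(110−25) = 9/17.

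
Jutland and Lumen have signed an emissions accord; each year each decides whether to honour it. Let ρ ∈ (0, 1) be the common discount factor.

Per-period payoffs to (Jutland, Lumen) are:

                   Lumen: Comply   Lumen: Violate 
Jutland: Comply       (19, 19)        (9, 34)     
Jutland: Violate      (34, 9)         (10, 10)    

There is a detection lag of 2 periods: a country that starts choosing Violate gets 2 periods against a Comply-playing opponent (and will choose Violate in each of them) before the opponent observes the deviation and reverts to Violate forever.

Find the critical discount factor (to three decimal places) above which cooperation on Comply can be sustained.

The best deviation is to choose Violate for all 2 undetected periods, earning 34 each, then 10 forever once detected.
Deviation value: 34(1−ρ^2)/(1−ρ) + 10ρ^2/(1−ρ); cooperation value: 19/(1−ρ).
IC: 19 ≥ 34(1−ρ^2) + 10ρ^2 = 34 − 24ρ^2.
So ρ^2 ≥ 15/24 = 5/8, giving ρ ≥ (5/8)^(1/2) ≈ 0.791.

0.791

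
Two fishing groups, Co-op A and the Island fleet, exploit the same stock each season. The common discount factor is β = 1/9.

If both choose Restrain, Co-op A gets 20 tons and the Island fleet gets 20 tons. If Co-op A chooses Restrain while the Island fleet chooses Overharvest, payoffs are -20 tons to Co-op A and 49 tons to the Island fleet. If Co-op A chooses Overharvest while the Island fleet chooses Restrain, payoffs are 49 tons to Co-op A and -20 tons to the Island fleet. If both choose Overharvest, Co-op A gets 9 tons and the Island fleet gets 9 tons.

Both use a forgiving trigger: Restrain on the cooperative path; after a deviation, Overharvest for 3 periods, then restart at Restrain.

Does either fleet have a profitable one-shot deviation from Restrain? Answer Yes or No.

Yes

Comparing payoff streams over the 4 periods until play realigns: cooperate → 20(1+β+…+β^3); deviate → 49 + 9(β+…+β^3).
Cooperation is sustained iff (20−9)(β+…+β^3) ≥ 49−20.
β+…+β^3 = 1/9·(1−(1/9)^3)/(1−1/9) = 0.1248, and (49−20)/(20−9) = 2.6364.
0.1248 < 2.6364, so cooperation is not sustainable.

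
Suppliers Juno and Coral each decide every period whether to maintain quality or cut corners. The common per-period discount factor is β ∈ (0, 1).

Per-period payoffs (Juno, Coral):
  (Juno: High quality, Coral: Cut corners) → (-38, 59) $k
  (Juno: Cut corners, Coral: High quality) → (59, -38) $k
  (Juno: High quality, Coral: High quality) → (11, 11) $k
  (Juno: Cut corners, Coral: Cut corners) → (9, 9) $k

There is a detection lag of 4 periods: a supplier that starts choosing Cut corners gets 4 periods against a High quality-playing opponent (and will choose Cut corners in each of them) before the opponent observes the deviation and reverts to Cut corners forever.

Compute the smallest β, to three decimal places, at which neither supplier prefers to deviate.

0.990

Deviating for the 4 undetected periods gains 59−11 = 48 per period over cooperation, then loses 11−9 = 2 per period forever once punishment starts.
Gain: 48(1 + β + … + β^3); loss: 2·β^4/(1−β).
No profitable deviation ⇔ 48(1−β^4) ≤ 2·β^4, i.e. β^4 ≥ 48/(48+2) = 24/25.
Hence β ≥ (24/25)^(1/4) ≈ 0.990.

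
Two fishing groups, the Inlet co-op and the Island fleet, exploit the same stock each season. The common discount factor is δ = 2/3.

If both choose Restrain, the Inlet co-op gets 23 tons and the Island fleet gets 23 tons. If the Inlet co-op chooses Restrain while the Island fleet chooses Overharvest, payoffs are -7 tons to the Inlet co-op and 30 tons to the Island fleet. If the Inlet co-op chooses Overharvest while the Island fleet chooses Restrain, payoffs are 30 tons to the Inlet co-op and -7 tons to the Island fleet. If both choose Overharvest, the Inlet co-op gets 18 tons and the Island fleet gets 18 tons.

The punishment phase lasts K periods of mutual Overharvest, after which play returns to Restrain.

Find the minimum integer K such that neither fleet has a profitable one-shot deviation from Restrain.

No profitable deviation requires (23−18)(δ+…+δ^K) ≥ 30−23, i.e. δ+…+δ^K ≥ 7/5 ≈ 1.4000.
With δ = 2/3, the partial sums are K=1: 0.6667, K=2: 1.1111, K=3: 1.4074.
K = 3 is the first length at which the sum reaches 1.4000.

3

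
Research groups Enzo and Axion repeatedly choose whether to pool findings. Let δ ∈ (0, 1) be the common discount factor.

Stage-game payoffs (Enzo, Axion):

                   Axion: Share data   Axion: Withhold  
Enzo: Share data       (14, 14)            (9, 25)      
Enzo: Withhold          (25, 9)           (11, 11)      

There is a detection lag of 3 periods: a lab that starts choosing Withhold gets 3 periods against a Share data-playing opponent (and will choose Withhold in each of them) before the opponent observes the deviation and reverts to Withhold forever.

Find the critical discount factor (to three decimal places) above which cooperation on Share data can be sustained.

Deviating for the 3 undetected periods gains 25−14 = 11 per period over cooperation, then loses 14−11 = 3 per period forever once punishment starts.
Gain: 11(1 + δ + … + δ^2); loss: 3·δ^3/(1−δ).
No profitable deviation ⇔ 11(1−δ^3) ≤ 3·δ^3, i.e. δ^3 ≥ 11/(11+3) = 11/14.
Hence δ ≥ (11/14)^(1/3) ≈ 0.923.

0.923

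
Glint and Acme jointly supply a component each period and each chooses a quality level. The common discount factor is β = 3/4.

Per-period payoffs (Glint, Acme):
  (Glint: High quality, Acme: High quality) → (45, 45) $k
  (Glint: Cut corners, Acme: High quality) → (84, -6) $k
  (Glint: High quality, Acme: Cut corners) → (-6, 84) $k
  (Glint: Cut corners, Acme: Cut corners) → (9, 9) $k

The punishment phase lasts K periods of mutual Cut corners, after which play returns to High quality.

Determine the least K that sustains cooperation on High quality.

Need Σ_{k=1}^{K} β^k ≥ (84−45)/(45−9) = 1.0833 at β = 3/4.
At K = 1 the sum is 0.7500 < 1.0833; at K = 2 it is 1.3125 ≥ 1.0833.
So the minimum punishment length is K = 2.

2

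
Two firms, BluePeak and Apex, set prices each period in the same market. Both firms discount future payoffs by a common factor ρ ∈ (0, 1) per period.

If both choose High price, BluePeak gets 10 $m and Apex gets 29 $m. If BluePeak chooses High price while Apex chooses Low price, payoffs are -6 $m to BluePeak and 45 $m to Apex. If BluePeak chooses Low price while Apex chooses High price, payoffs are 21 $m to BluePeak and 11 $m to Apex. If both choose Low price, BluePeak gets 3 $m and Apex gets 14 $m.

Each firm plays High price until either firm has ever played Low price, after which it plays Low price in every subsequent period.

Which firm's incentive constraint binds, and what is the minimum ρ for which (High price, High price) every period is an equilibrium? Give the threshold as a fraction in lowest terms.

BluePeak; ρ ≥ 11/18

BluePeak: cooperation gives 10 each period; deviation gives 21 once then 3 forever.
  10/(1−ρ) ≥ 21 + 3ρ/(1−ρ) ⇒ ρ ≥ 11/18.
Apex: cooperation gives 29 each period; deviation gives 45 once then 14 forever.
  ρ ≥ 16/31.
Both must hold, so the binding constraint is BluePeak's: ρ ≥ 11/18.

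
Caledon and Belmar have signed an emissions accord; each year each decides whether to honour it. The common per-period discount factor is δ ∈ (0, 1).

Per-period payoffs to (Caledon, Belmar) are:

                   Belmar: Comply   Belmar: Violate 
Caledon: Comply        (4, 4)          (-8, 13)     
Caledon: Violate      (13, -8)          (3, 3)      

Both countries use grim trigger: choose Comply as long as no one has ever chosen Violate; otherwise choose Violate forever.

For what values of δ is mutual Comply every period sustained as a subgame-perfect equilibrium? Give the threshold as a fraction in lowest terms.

Cooperation forever yields 4 each period: 4/(1−δ).
Deviating yields 13 once, then 3 forever: 13 + 3δ/(1−δ).
No profitable deviation requires 4/(1−δ) ≥ 13 + 3δ/(1−δ).
Multiplying by (1−δ): 4 ≥ 13(1−δ) + 3δ = 13 − 10δ.
So 10δ ≥ 9, i.e. δ ≥ 9/10.

9/10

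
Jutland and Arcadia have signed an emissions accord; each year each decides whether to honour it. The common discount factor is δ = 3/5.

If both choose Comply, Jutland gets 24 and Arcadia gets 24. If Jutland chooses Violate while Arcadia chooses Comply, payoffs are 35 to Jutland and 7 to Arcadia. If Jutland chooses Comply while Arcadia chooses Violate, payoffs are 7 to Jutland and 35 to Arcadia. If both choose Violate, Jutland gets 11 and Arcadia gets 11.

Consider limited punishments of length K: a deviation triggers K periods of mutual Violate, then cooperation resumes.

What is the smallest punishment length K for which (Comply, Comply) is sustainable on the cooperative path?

2

IC: δ(1−δ^K)/(1−δ) ≥ (35−24)/(24−11) = 11/13.
With δ = 3/5: need 1 − δ^K ≥ 11/13·(1−3/5)/(3/5), i.e. δ^K ≤ 0.4359.
Since (3/5)^1 = 0.6000 and (3/5)^2 = 0.3600, the smallest such K is 2.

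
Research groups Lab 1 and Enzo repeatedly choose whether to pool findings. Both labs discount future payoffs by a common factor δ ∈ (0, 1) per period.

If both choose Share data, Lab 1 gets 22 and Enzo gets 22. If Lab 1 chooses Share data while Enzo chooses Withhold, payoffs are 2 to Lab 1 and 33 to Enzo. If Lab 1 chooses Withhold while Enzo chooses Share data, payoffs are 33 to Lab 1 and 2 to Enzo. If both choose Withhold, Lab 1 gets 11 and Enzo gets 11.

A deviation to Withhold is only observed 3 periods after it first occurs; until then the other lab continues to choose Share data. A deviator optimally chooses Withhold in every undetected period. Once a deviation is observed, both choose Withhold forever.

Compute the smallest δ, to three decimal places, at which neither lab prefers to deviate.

0.794

Deviating for the 3 undetected periods gains 33−22 = 11 per period over cooperation, then loses 22−11 = 11 per period forever once punishment starts.
Gain: 11(1 + δ + … + δ^2); loss: 11·δ^3/(1−δ).
No profitable deviation ⇔ 11(1−δ^3) ≤ 11·δ^3, i.e. δ^3 ≥ 11/(11+11) = 1/2.
Hence δ ≥ (1/2)^(1/3) ≈ 0.794.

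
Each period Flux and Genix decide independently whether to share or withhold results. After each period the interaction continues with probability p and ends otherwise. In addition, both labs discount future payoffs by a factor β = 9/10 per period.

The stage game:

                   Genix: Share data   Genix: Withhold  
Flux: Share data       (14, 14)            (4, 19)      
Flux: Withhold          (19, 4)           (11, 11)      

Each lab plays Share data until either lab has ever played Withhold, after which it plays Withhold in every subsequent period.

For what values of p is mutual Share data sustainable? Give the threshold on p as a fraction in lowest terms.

25/36

Expected continuation weight on next period's payoff is β·p = 9/10·p, which plays the role of the discount factor.
Cooperation requires 9/10·p ≥ (19−14)/(19−11) = 5/8, hence p ≥ 25/36.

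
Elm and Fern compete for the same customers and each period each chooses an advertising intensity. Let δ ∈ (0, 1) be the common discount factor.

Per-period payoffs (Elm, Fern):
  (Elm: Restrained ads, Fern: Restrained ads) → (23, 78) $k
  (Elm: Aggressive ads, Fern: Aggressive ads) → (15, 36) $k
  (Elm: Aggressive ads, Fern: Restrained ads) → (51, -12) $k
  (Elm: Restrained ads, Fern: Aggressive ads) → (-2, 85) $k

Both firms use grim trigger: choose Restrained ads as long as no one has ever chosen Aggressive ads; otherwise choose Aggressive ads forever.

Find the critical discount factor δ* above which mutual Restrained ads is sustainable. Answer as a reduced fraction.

For Elm: deviation gain 51−23 = 28, per-period punishment loss 23−15 = 8. IC gives δ ≥ 28/36 = 7/9.
For Fern: gain 7, loss 42 per period, so δ ≥ 7/49 = 1/7.
The tighter constraint is Elm's, so cooperation needs δ ≥ 7/9.

7/9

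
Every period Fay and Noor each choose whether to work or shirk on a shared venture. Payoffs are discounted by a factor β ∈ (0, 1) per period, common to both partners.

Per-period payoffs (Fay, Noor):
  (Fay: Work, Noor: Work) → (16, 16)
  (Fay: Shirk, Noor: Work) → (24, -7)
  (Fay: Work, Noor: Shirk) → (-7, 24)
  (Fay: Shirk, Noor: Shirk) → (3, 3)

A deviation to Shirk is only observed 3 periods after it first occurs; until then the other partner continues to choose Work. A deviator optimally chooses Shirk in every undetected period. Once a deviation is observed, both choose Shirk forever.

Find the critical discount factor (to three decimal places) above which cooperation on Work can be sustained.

0.725

A deviator earns 24 for 3 periods, then 3 forever; cooperating earns 16 forever. Multiplying the IC by (1−β):
16 ≥ 24(1−β^3) + 3β^3, so 21·β^3 ≥ 8 and β^3 ≥ 8/21.
β ≥ (8/21)^(1/3) ≈ 0.725.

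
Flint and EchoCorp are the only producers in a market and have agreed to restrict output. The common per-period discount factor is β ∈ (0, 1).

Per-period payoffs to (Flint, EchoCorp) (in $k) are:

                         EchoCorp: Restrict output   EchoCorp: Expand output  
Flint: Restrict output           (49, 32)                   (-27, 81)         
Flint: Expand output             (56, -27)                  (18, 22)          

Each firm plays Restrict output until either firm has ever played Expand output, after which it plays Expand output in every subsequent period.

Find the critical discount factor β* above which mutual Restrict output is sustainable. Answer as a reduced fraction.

49/59

Flint's threshold: (56−49)/(56−18) = 7/38.
EchoCorp's threshold: (81−32)/(81−22) = 49/59.
7/38 < 49/59, so EchoCorp binds and β* = 49/59.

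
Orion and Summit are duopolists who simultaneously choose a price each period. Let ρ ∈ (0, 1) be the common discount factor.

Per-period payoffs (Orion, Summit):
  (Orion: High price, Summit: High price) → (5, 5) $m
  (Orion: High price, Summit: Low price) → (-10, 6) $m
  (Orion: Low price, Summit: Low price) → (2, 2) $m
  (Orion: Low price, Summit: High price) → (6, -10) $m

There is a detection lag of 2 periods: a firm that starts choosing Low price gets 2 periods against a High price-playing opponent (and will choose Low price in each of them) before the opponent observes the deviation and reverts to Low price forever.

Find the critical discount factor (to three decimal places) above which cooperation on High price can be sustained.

The best deviation is to choose Low price for all 2 undetected periods, earning 6 each, then 2 forever once detected.
Deviation value: 6(1−ρ^2)/(1−ρ) + 2ρ^2/(1−ρ); cooperation value: 5/(1−ρ).
IC: 5 ≥ 6(1−ρ^2) + 2ρ^2 = 6 − 4ρ^2.
So ρ^2 ≥ 1/4, giving ρ ≥ (1/4)^(1/2) ≈ 0.500.

0.500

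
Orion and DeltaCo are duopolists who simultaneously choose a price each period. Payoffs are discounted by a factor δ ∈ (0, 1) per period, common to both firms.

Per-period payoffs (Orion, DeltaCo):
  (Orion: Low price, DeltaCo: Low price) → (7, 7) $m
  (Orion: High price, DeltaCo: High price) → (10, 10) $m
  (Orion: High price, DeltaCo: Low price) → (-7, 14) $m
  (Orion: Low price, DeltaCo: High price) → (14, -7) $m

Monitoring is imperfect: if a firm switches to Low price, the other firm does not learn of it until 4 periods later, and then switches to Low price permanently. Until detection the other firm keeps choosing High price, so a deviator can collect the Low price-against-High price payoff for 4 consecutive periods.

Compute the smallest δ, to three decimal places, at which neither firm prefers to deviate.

Deviating for the 4 undetected periods gains 14−10 = 4 per period over cooperation, then loses 10−7 = 3 per period forever once punishment starts.
Gain: 4(1 + δ + … + δ^3); loss: 3·δ^4/(1−δ).
No profitable deviation ⇔ 4(1−δ^4) ≤ 3·δ^4, i.e. δ^4 ≥ 4/(4+3) = 4/7.
Hence δ ≥ (4/7)^(1/4) ≈ 0.869.

0.869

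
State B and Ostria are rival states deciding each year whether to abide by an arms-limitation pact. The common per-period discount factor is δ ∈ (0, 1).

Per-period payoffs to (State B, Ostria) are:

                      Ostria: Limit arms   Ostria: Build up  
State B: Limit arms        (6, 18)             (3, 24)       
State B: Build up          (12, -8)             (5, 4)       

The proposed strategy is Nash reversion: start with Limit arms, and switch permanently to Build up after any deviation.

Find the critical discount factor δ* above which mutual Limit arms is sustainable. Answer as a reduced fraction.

State B's threshold: (12−6)/(12−5) = 6/7.
Ostria's threshold: (24−18)/(24−4) = 3/10.
6/7 > 3/10, so State B binds and δ* = 6/7.

6/7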